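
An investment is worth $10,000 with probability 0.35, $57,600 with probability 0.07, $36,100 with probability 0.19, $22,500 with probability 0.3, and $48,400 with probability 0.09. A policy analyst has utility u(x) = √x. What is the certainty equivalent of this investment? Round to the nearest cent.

$23,317.29

E[u] = 0.35·√10000 + 0.07·√57600 + 0.19·√36100 + 0.3·√22500 + 0.09·√48400 = 0.35·100 + 0.07·240 + 0.19·190 + 0.3·150 + 0.09·220 = 152.7
CE = (152.7)² = 23317.29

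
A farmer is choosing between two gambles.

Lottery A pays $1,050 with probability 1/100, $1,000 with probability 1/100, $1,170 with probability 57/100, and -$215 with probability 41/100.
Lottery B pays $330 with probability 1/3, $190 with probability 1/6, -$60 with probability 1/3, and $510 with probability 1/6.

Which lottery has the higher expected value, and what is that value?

Lottery A ($599.25)

Lottery A = 1/100 × 1050 + 1/100 × 1000 + 57/100 × 1170 + 41/100 × (-215) = 10.5 + 10 + 666.9 − 88.15 = 599.25
Lottery B = 1/3 × 330 + 1/6 × 190 + 1/3 × (-60) + 1/6 × 510 = 110 + 31.6667 − 20 + 85 = 206.6667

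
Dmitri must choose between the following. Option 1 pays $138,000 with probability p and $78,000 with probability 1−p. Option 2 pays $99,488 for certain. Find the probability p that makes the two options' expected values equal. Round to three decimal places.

p·138000 + (1−p)·78000 = 99488
60000p + 78000 = 99488
p = (99488 − 78000) / 60000

p = 0.358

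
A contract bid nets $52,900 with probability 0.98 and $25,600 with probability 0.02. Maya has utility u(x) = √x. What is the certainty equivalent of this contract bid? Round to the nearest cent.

$52,257.96

E[u] = 0.98·√52900 + 0.02·√25600 = 0.98·230 + 0.02·160 = 228.6
CE = (228.6)² = 52257.96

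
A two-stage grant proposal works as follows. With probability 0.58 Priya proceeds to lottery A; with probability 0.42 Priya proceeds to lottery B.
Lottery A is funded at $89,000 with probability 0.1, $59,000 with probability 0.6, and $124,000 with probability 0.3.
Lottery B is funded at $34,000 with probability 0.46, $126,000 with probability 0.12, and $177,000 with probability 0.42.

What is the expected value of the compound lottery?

$91,412

EV(A) = 0.1 × 89000 + 0.6 × 59000 + 0.3 × 124000 = 8900 + 35400 + 37200 = 81500
EV(B) = 0.46 × 34000 + 0.12 × 126000 + 0.42 × 177000 = 15640 + 15120 + 74340 = 105100
Overall = 0.58 × 81500 + 0.42 × 105100 = 47270 + 44142 = 91412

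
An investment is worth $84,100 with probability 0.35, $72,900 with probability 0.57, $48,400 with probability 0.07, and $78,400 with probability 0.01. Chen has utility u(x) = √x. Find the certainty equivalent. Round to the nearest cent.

E[u] = 0.35·√84100 + 0.57·√72900 + 0.07·√48400 + 0.01·√78400 = 0.35·290 + 0.57·270 + 0.07·220 + 0.01·280 = 273.6
CE = (273.6)² = 74856.96

$74,856.96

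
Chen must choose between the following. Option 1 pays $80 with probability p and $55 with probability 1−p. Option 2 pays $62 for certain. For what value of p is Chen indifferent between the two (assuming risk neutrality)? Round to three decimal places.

p = 0.280

p·80 + (1−p)·55 = 62
25p + 55 = 62
p = (62 − 55) / 25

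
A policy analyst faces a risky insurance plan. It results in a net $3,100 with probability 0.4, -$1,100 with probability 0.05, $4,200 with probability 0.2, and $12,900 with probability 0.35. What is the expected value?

$6,540

EV = 0.4 × 3100 + 0.05 × (-1100) + 0.2 × 4200 + 0.35 × 12900 = 1240 − 55 + 840 + 4515 = 6540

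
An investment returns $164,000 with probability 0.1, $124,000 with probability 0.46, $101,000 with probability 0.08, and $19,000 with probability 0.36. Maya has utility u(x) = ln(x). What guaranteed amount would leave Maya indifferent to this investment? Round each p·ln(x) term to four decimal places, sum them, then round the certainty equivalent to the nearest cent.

$63,850.52

E[u] = 0.1·ln(164000) + 0.46·ln(124000) + 0.08·ln(101000) + 0.36·ln(19000) = 1.2008 + 5.3949 + 0.9218 + 3.5468 = 11.0643
CE = e^11.0643 ≈ 63850.52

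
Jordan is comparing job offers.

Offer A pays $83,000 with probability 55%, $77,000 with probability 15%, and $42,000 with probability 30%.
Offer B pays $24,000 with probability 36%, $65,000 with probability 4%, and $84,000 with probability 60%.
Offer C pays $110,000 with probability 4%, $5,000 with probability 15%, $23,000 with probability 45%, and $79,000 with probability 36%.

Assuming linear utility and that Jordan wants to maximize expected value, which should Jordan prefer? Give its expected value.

Offer A ($69,800)

Offer A = 0.55 × 83000 + 0.15 × 77000 + 0.3 × 42000 = 45650 + 11550 + 12600 = 69800
Offer B = 0.36 × 24000 + 0.04 × 65000 + 0.6 × 84000 = 8640 + 2600 + 50400 = 61640
Offer C = 0.04 × 110000 + 0.15 × 5000 + 0.45 × 23000 + 0.36 × 79000 = 4400 + 750 + 10350 + 28440 = 43940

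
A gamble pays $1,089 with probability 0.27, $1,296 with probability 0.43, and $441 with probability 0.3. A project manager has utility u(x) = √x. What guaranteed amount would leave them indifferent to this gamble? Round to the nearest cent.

$941.88

E[u] = 0.27·√1089 + 0.43·√1296 + 0.3·√441 = 0.27·33 + 0.43·36 + 0.3·21 = 30.69
CE = (30.69)² = 941.8761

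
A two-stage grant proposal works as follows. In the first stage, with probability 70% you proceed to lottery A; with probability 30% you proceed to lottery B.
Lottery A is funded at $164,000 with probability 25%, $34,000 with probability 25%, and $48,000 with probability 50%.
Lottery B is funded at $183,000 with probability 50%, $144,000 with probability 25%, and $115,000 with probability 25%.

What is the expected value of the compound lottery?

EV(A) = 0.25 × 164000 + 0.25 × 34000 + 0.5 × 48000 = 41000 + 8500 + 24000 = 73500
EV(B) = 0.5 × 183000 + 0.25 × 144000 + 0.25 × 115000 = 91500 + 36000 + 28750 = 156250
Overall = 0.7 × 73500 + 0.3 × 156250 = 51450 + 46875 = 98325

$98,325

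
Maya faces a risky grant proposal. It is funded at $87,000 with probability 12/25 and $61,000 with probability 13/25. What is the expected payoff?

EV = 12/25 × 87000 + 13/25 × 61000 = 41760 + 31720 = 73480

$73,480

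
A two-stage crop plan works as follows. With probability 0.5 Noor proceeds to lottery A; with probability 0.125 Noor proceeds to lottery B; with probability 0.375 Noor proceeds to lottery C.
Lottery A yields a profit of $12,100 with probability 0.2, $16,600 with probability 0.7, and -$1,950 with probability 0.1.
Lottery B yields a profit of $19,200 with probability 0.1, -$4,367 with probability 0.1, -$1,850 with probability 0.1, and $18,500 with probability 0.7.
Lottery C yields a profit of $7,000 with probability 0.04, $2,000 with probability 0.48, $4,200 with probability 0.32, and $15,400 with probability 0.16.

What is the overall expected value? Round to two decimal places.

$10,596.54

EV(A) = 0.2 × 12100 + 0.7 × 16600 + 0.1 × (-1950) = 2420 + 11620 − 195 = 13845
EV(B) = 0.1 × 19200 + 0.1 × (-4367) + 0.1 × (-1850) + 0.7 × 18500 = 1920 − 436.7 − 185 + 12950 = 14248.3
EV(C) = 0.04 × 7000 + 0.48 × 2000 + 0.32 × 4200 + 0.16 × 15400 = 280 + 960 + 1344 + 2464 = 5048
Overall = 0.5 × 13845 + 0.125 × 14248.3 + 0.375 × 5048 = 6922.5 + 1781.0375 + 1893 = 10596.5375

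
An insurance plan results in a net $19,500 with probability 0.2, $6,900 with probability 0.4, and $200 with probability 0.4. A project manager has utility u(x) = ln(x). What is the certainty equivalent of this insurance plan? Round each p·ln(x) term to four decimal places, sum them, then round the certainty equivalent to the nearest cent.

E[u] = 0.2·ln(19500) + 0.4·ln(6900) + 0.4·ln(200) = 1.9756 + 3.5357 + 2.1193 = 7.6306
CE = e^7.6306 ≈ 2060.29

$2,060.29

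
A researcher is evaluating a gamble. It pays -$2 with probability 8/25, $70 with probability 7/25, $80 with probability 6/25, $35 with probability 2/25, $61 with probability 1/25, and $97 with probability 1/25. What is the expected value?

$47.28

EV = 8/25 × (-2) + 7/25 × 70 + 6/25 × 80 + 2/25 × 35 + 1/25 × 61 + 1/25 × 97 = -0.64 + 19.6 + 19.2 + 2.8 + 2.44 + 3.88 = 47.28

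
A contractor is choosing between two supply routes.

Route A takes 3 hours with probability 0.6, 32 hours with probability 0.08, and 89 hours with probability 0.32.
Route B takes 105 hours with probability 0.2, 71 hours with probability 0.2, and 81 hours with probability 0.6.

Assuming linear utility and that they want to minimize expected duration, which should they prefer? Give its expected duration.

Route A (32.84 hours)

Route A = 0.6 × 3 + 0.08 × 32 + 0.32 × 89 = 1.8 + 2.56 + 28.48 = 32.84
Route B = 0.2 × 105 + 0.2 × 71 + 0.6 × 81 = 21 + 14.2 + 48.6 = 83.8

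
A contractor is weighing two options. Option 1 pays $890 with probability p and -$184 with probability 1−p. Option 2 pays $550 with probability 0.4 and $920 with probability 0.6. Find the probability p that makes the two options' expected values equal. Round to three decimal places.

EV(Option 2) = 0.4 × 550 + 0.6 × 920 = 220 + 552 = 772
p·890 + (1−p)·(-184) = 772
1074p − 184 = 772
p = (772 + 184) / 1074

p = 0.890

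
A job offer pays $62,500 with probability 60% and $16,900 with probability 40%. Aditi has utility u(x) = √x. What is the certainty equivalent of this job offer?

$40,804

E[u] = 0.6·√62500 + 0.4·√16900 = 0.6·250 + 0.4·130 = 202
CE = (202)² = 40804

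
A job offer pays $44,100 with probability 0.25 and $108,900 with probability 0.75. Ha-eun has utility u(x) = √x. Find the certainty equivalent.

$90,000

E[u] = 0.25·√44100 + 0.75·√108900 = 0.25·210 + 0.75·330 = 300
CE = (300)² = 90000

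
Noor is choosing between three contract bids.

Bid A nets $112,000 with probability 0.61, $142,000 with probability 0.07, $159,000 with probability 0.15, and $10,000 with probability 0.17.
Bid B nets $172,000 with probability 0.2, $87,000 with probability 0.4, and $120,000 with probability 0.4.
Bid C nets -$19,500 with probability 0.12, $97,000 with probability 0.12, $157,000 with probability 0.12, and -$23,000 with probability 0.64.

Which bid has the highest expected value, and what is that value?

Bid B ($117,200)

Bid A = 0.61 × 112000 + 0.07 × 142000 + 0.15 × 159000 + 0.17 × 10000 = 68320 + 9940 + 23850 + 1700 = 103810
Bid B = 0.2 × 172000 + 0.4 × 87000 + 0.4 × 120000 = 34400 + 34800 + 48000 = 117200
Bid C = 0.12 × (-19500) + 0.12 × 97000 + 0.12 × 157000 + 0.64 × (-23000) = -2340 + 11640 + 18840 − 14720 = 13420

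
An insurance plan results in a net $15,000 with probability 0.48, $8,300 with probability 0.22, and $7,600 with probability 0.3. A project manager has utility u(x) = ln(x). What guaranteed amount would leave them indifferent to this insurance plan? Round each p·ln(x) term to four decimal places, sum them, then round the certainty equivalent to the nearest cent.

E[u] = 0.48·ln(15000) + 0.22·ln(8300) + 0.3·ln(7600) = 4.6156 + 1.9853 + 2.6808 = 9.2817
CE = e^9.2817 ≈ 10739.67

$10,739.67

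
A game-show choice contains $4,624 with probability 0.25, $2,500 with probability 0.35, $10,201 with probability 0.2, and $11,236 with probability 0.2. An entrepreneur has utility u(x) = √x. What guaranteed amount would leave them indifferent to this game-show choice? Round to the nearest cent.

$5,760.81

E[u] = 0.25·√4624 + 0.35·√2500 + 0.2·√10201 + 0.2·√11236 = 0.25·68 + 0.35·50 + 0.2·101 + 0.2·106 = 75.9
CE = (75.9)² = 5760.81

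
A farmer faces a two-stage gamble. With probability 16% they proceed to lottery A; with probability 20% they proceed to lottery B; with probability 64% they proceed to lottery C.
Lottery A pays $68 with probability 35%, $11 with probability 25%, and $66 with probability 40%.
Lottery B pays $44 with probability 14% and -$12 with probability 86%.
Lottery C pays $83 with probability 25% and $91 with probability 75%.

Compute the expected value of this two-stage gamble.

EV(A) = 0.35 × 68 + 0.25 × 11 + 0.4 × 66 = 23.8 + 2.75 + 26.4 = 52.95
EV(B) = 0.14 × 44 + 0.86 × (-12) = 6.16 − 10.32 = -4.16
EV(C) = 0.25 × 83 + 0.75 × 91 = 20.75 + 68.25 = 89
Overall = 0.16 × 52.95 + 0.2 × (-4.16) + 0.64 × 89 = 8.472 − 0.832 + 56.96 = 64.6

$64.60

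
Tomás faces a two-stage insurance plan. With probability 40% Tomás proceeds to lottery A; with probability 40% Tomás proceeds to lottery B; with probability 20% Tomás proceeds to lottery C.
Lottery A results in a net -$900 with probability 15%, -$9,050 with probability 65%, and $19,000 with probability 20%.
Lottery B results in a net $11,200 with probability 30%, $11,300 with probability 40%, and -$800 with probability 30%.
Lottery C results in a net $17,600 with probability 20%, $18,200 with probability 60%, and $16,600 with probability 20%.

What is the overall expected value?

EV(A) = 0.15 × (-900) + 0.65 × (-9050) + 0.2 × 19000 = -135 − 5882.5 + 3800 = -2217.5
EV(B) = 0.3 × 11200 + 0.4 × 11300 + 0.3 × (-800) = 3360 + 4520 − 240 = 7640
EV(C) = 0.2 × 17600 + 0.6 × 18200 + 0.2 × 16600 = 3520 + 10920 + 3320 = 17760
Overall = 0.4 × (-2217.5) + 0.4 × 7640 + 0.2 × 17760 = -887 + 3056 + 3552 = 5721

$5,721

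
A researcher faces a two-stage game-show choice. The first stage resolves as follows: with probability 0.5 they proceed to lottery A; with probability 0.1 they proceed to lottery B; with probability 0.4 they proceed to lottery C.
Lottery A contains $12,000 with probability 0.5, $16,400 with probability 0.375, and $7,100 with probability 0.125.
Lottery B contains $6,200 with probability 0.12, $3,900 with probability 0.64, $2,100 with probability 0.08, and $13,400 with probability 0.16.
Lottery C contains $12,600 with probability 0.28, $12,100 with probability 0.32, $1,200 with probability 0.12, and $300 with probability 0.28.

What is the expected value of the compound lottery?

$10,125.15

EV(A) = 0.5 × 12000 + 0.375 × 16400 + 0.125 × 7100 = 6000 + 6150 + 887.5 = 13037.5
EV(B) = 0.12 × 6200 + 0.64 × 3900 + 0.08 × 2100 + 0.16 × 13400 = 744 + 2496 + 168 + 2144 = 5552
EV(C) = 0.28 × 12600 + 0.32 × 12100 + 0.12 × 1200 + 0.28 × 300 = 3528 + 3872 + 144 + 84 = 7628
Overall = 0.5 × 13037.5 + 0.1 × 5552 + 0.4 × 7628 = 6518.75 + 555.2 + 3051.2 = 10125.15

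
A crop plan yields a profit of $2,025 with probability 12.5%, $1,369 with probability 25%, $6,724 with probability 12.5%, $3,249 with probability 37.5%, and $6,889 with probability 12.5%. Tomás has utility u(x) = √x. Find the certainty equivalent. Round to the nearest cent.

E[u] = 0.125·√2025 + 0.25·√1369 + 0.125·√6724 + 0.375·√3249 + 0.125·√6889 = 0.125·45 + 0.25·37 + 0.125·82 + 0.375·57 + 0.125·83 = 56.875
CE = (56.875)² = 3234.765625

$3,234.77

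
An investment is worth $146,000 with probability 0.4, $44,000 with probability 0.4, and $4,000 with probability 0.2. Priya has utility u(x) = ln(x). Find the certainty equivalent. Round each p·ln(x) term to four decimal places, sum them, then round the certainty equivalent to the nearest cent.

E[u] = 0.4·ln(146000) + 0.4·ln(44000) + 0.2·ln(4000) = 4.7565 + 4.2768 + 1.6588 = 10.6921
CE = e^10.6921 ≈ 44006.82

$44,006.82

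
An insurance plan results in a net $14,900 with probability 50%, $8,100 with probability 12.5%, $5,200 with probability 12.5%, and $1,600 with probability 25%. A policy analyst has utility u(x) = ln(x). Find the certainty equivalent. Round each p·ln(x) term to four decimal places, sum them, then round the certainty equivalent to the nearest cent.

E[u] = 0.5·ln(14900) + 0.125·ln(8100) + 0.125·ln(5200) + 0.25·ln(1600) = 4.8046 + 1.1250 + 1.0696 + 1.8444 = 8.8436
CE = e^8.8436 ≈ 6929.90

$6,929.90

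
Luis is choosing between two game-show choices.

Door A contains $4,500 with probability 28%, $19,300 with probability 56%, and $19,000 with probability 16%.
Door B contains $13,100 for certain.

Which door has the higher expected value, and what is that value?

Door A ($15,108)

Door A = 0.28 × 4500 + 0.56 × 19300 + 0.16 × 19000 = 1260 + 10808 + 3040 = 15108
Door B: 13100 (certain)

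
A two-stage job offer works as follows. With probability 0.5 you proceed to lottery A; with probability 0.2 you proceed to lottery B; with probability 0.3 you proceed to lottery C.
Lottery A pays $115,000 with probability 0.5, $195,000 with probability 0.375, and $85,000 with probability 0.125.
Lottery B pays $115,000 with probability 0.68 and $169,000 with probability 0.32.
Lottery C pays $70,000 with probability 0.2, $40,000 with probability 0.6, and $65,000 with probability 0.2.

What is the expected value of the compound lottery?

$112,381

EV(A) = 0.5 × 115000 + 0.375 × 195000 + 0.125 × 85000 = 57500 + 73125 + 10625 = 141250
EV(B) = 0.68 × 115000 + 0.32 × 169000 = 78200 + 54080 = 132280
EV(C) = 0.2 × 70000 + 0.6 × 40000 + 0.2 × 65000 = 14000 + 24000 + 13000 = 51000
Overall = 0.5 × 141250 + 0.2 × 132280 + 0.3 × 51000 = 70625 + 26456 + 15300 = 112381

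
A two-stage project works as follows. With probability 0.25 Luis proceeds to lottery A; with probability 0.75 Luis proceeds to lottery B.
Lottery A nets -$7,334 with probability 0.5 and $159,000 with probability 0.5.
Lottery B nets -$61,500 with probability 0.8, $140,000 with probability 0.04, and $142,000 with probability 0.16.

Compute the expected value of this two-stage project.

$3,298.25

EV(A) = 0.5 × (-7334) + 0.5 × 159000 = -3667 + 79500 = 75833
EV(B) = 0.8 × (-61500) + 0.04 × 140000 + 0.16 × 142000 = -49200 + 5600 + 22720 = -20880
Overall = 0.25 × 75833 + 0.75 × (-20880) = 18958.25 − 15660 = 3298.25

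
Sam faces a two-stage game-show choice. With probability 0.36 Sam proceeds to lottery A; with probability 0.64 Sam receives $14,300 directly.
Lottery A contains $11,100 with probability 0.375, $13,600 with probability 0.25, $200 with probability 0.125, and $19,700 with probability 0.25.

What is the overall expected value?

$13,656.50

EV(A) = 0.375 × 11100 + 0.25 × 13600 + 0.125 × 200 + 0.25 × 19700 = 4162.5 + 3400 + 25 + 4925 = 12512.5
Branch B: 14300 (certain)
Overall = 0.36 × 12512.5 + 0.64 × 14300 = 4504.5 + 9152 = 13656.5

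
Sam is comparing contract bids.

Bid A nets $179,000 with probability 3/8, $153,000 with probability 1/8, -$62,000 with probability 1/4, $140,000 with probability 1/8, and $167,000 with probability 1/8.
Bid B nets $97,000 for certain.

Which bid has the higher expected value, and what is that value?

Bid A ($109,125)

Bid A = 3/8 × 179000 + 1/8 × 153000 + 1/4 × (-62000) + 1/8 × 140000 + 1/8 × 167000 = 67125 + 19125 − 15500 + 17500 + 20875 = 109125
Bid B: 97000 (certain)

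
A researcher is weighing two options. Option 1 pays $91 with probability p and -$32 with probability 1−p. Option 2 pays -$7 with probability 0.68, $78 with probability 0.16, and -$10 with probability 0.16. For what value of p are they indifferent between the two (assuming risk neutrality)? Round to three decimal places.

EV(Option 2) = 0.68 × (-7) + 0.16 × 78 + 0.16 × (-10) = -4.76 + 12.48 − 1.6 = 6.12
p·91 + (1−p)·(-32) = 6.12
123p − 32 = 6.12
p = (6.12 + 32) / 123

p = 0.310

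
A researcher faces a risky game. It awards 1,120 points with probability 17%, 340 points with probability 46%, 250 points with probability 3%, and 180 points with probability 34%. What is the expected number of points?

415.5 points

EV = 0.17 × 1120 + 0.46 × 340 + 0.03 × 250 + 0.34 × 180 = 190.4 + 156.4 + 7.5 + 61.2 = 415.5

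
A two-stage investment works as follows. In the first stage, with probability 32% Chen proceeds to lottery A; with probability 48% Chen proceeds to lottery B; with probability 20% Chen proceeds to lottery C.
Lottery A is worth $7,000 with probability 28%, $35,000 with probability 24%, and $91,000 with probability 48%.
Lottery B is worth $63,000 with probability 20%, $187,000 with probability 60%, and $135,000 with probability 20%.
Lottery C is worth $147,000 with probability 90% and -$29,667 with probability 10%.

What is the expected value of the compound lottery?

$116,023.46

EV(A) = 0.28 × 7000 + 0.24 × 35000 + 0.48 × 91000 = 1960 + 8400 + 43680 = 54040
EV(B) = 0.2 × 63000 + 0.6 × 187000 + 0.2 × 135000 = 12600 + 112200 + 27000 = 151800
EV(C) = 0.9 × 147000 + 0.1 × (-29667) = 132300 − 2966.7 = 129333.3
Overall = 0.32 × 54040 + 0.48 × 151800 + 0.2 × 129333.3 = 17292.8 + 72864 + 25866.66 = 116023.46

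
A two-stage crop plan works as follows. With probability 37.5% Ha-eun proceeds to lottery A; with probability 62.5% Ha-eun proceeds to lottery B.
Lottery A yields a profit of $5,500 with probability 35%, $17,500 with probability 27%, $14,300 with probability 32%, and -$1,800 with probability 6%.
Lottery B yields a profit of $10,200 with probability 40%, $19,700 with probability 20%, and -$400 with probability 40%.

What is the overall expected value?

EV(A) = 0.35 × 5500 + 0.27 × 17500 + 0.32 × 14300 + 0.06 × (-1800) = 1925 + 4725 + 4576 − 108 = 11118
EV(B) = 0.4 × 10200 + 0.2 × 19700 + 0.4 × (-400) = 4080 + 3940 − 160 = 7860
Overall = 0.375 × 11118 + 0.625 × 7860 = 4169.25 + 4912.5 = 9081.75

$9,081.75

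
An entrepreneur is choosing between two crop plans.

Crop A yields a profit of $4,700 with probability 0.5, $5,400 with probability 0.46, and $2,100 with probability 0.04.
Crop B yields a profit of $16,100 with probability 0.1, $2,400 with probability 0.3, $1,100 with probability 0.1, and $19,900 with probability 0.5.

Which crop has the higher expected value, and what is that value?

Crop A = 0.5 × 4700 + 0.46 × 5400 + 0.04 × 2100 = 2350 + 2484 + 84 = 4918
Crop B = 0.1 × 16100 + 0.3 × 2400 + 0.1 × 1100 + 0.5 × 19900 = 1610 + 720 + 110 + 9950 = 12390

Crop B ($12,390)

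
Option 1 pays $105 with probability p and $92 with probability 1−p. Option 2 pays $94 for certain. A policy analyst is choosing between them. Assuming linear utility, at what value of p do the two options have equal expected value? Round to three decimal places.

p = 0.154

p·105 + (1−p)·92 = 94
13p + 92 = 94
p = (94 − 92) / 13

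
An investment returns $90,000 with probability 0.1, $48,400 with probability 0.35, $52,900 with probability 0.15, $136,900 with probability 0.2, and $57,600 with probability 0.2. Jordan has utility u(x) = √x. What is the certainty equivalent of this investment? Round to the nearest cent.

E[u] = 0.1·√90000 + 0.35·√48400 + 0.15·√52900 + 0.2·√136900 + 0.2·√57600 = 0.1·300 + 0.35·220 + 0.15·230 + 0.2·370 + 0.2·240 = 263.5
CE = (263.5)² = 69432.25

$69,432.25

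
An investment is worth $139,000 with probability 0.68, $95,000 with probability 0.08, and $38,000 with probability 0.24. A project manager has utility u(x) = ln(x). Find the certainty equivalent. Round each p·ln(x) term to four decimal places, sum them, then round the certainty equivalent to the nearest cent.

E[u] = 0.68·ln(139000) + 0.08·ln(95000) + 0.24·ln(38000) = 8.0527 + 0.9169 + 2.5309 = 11.5005
CE = e^11.5005 ≈ 98765.14

$98,765.14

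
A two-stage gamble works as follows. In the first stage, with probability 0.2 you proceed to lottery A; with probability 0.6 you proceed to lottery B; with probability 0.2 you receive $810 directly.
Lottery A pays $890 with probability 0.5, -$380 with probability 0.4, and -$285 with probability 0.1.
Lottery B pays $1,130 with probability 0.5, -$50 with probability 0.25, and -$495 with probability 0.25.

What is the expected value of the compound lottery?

EV(A) = 0.5 × 890 + 0.4 × (-380) + 0.1 × (-285) = 445 − 152 − 28.5 = 264.5
EV(B) = 0.5 × 1130 + 0.25 × (-50) + 0.25 × (-495) = 565 − 12.5 − 123.75 = 428.75
Branch C: 810 (certain)
Overall = 0.2 × 264.5 + 0.6 × 428.75 + 0.2 × 810 = 52.9 + 257.25 + 162 = 472.15

$472.15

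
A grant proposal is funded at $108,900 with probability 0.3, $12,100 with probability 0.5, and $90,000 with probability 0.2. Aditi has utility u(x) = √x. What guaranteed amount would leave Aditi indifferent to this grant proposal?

$45,796

E[u] = 0.3·√108900 + 0.5·√12100 + 0.2·√90000 = 0.3·330 + 0.5·110 + 0.2·300 = 214
CE = (214)² = 45796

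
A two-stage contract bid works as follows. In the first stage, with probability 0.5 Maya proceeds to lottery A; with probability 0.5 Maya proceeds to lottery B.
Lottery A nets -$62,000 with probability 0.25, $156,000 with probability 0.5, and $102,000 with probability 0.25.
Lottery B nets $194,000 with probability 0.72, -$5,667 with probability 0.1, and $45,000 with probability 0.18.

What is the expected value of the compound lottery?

EV(A) = 0.25 × (-62000) + 0.5 × 156000 + 0.25 × 102000 = -15500 + 78000 + 25500 = 88000
EV(B) = 0.72 × 194000 + 0.1 × (-5667) + 0.18 × 45000 = 139680 − 566.7 + 8100 = 147213.3
Overall = 0.5 × 88000 + 0.5 × 147213.3 = 44000 + 73606.65 = 117606.65

$117,606.65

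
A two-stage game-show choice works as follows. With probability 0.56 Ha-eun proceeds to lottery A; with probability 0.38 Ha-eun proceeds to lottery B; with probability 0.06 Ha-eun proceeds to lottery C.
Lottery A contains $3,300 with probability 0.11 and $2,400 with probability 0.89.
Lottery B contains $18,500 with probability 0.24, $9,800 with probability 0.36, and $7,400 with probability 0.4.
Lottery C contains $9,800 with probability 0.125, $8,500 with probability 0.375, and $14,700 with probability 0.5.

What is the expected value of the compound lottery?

EV(A) = 0.11 × 3300 + 0.89 × 2400 = 363 + 2136 = 2499
EV(B) = 0.24 × 18500 + 0.36 × 9800 + 0.4 × 7400 = 4440 + 3528 + 2960 = 10928
EV(C) = 0.125 × 9800 + 0.375 × 8500 + 0.5 × 14700 = 1225 + 3187.5 + 7350 = 11762.5
Overall = 0.56 × 2499 + 0.38 × 10928 + 0.06 × 11762.5 = 1399.44 + 4152.64 + 705.75 = 6257.83

$6,257.83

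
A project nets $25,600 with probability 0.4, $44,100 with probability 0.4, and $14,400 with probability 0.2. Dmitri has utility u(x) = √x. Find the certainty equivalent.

$29,584

E[u] = 0.4·√25600 + 0.4·√44100 + 0.2·√14400 = 0.4·160 + 0.4·210 + 0.2·120 = 172
CE = (172)² = 29584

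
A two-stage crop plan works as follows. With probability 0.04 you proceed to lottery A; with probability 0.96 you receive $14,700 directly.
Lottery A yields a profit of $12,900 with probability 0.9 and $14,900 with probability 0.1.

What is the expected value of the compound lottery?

EV(A) = 0.9 × 12900 + 0.1 × 14900 = 11610 + 1490 = 13100
Branch B: 14700 (certain)
Overall = 0.04 × 13100 + 0.96 × 14700 = 524 + 14112 = 14636

$14,636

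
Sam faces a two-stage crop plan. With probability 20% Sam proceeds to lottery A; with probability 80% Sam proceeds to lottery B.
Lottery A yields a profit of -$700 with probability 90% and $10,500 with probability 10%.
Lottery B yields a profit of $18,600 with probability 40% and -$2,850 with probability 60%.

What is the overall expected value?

$4,668

EV(A) = 0.9 × (-700) + 0.1 × 10500 = -630 + 1050 = 420
EV(B) = 0.4 × 18600 + 0.6 × (-2850) = 7440 − 1710 = 5730
Overall = 0.2 × 420 + 0.8 × 5730 = 84 + 4584 = 4668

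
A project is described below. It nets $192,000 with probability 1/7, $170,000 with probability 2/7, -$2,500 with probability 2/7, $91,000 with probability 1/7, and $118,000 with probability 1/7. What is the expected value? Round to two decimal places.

EV = 1/7 × 192000 + 2/7 × 170000 + 2/7 × (-2500) + 1/7 × 91000 + 1/7 × 118000 = 27428.5714 + 48571.4286 − 714.2857 + 13000 + 16857.1429 = 105142.8571

$105,142.86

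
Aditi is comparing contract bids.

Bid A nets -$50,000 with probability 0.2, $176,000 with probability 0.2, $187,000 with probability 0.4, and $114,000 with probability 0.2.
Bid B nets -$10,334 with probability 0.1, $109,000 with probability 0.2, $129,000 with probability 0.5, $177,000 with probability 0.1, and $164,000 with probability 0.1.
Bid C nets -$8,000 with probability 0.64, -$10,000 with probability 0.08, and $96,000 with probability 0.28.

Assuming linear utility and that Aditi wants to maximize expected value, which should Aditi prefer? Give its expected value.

Bid A = 0.2 × (-50000) + 0.2 × 176000 + 0.4 × 187000 + 0.2 × 114000 = -10000 + 35200 + 74800 + 22800 = 122800
Bid B = 0.1 × (-10334) + 0.2 × 109000 + 0.5 × 129000 + 0.1 × 177000 + 0.1 × 164000 = -1033.4 + 21800 + 64500 + 17700 + 16400 = 119366.6
Bid C = 0.64 × (-8000) + 0.08 × (-10000) + 0.28 × 96000 = -5120 − 800 + 26880 = 20960

Bid A ($122,800)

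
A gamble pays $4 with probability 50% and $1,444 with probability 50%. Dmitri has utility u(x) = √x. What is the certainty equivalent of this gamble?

$400

E[u] = 0.5·√4 + 0.5·√1444 = 0.5·2 + 0.5·38 = 20
CE = (20)² = 400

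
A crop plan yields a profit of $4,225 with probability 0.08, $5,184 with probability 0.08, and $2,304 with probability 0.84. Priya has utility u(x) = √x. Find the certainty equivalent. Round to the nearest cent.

$2,629.64

E[u] = 0.08·√4225 + 0.08·√5184 + 0.84·√2304 = 0.08·65 + 0.08·72 + 0.84·48 = 51.28
CE = (51.28)² = 2629.6384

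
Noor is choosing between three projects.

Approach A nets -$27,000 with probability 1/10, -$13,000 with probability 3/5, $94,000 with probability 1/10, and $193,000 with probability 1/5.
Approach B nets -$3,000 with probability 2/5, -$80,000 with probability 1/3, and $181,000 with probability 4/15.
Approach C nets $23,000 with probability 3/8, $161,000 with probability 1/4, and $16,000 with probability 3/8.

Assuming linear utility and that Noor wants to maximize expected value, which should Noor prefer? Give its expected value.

Approach A = 1/10 × (-27000) + 3/5 × (-13000) + 1/10 × 94000 + 1/5 × 193000 = -2700 − 7800 + 9400 + 38600 = 37500
Approach B = 2/5 × (-3000) + 1/3 × (-80000) + 4/15 × 181000 = -1200 − 26666.6667 + 48266.6667 = 20400
Approach C = 3/8 × 23000 + 1/4 × 161000 + 3/8 × 16000 = 8625 + 40250 + 6000 = 54875

Approach C ($54,875)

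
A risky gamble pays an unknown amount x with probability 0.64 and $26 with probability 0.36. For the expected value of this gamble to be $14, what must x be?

x = $7.25

0.64·x + 0.36·26 = 14
0.64·x = 14 − 9.36 = 4.64
x = 4.64 / 0.64 = 7.25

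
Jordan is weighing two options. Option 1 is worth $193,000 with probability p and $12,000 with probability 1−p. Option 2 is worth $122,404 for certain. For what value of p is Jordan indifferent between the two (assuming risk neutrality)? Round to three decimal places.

p = 0.610

p·193000 + (1−p)·12000 = 122404
181000p + 12000 = 122404
p = (122404 − 12000) / 181000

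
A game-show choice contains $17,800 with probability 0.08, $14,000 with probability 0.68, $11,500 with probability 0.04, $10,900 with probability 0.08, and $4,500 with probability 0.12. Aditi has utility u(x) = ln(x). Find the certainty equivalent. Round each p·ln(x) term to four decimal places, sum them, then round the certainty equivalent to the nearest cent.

$12,111.37

E[u] = 0.08·ln(17800) + 0.68·ln(14000) + 0.04·ln(11500) + 0.08·ln(10900) + 0.12·ln(4500) = 0.7830 + 6.4918 + 0.3740 + 0.7437 + 1.0094 = 9.4019
CE = e^9.4019 ≈ 12111.37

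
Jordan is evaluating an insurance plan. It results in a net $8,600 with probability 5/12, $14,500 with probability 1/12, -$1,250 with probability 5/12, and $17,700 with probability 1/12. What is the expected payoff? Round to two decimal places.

EV = 5/12 × 8600 + 1/12 × 14500 + 5/12 × (-1250) + 1/12 × 17700 = 3583.3333 + 1208.3333 − 520.8333 + 1475 = 5745.8333

$5,745.83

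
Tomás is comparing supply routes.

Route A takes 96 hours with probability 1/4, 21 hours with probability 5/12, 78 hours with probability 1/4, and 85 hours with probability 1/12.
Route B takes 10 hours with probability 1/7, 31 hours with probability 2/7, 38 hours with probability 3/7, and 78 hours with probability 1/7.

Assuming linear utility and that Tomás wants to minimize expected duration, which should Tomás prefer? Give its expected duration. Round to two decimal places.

Route A = 1/4 × 96 + 5/12 × 21 + 1/4 × 78 + 1/12 × 85 = 24 + 8.75 + 19.5 + 7.0833 = 59.3333
Route B = 1/7 × 10 + 2/7 × 31 + 3/7 × 38 + 1/7 × 78 = 1.4286 + 8.8571 + 16.2857 + 11.1429 = 37.7143

Route B (37.71 hours)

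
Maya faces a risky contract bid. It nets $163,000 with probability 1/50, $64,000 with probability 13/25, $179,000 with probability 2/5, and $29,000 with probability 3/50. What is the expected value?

EV = 1/50 × 163000 + 13/25 × 64000 + 2/5 × 179000 + 3/50 × 29000 = 3260 + 33280 + 71600 + 1740 = 109880

$109,880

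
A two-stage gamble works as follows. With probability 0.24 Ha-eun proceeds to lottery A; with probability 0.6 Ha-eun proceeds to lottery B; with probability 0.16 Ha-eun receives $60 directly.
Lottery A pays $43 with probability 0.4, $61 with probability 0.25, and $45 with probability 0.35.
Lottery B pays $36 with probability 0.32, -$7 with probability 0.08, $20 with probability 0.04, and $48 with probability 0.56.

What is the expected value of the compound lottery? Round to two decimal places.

EV(A) = 0.4 × 43 + 0.25 × 61 + 0.35 × 45 = 17.2 + 15.25 + 15.75 = 48.2
EV(B) = 0.32 × 36 + 0.08 × (-7) + 0.04 × 20 + 0.56 × 48 = 11.52 − 0.56 + 0.8 + 26.88 = 38.64
Branch C: 60 (certain)
Overall = 0.24 × 48.2 + 0.6 × 38.64 + 0.16 × 60 = 11.568 + 23.184 + 9.6 = 44.352

$44.35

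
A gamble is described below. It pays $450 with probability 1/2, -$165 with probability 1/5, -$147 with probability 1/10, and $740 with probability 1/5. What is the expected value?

EV = 1/2 × 450 + 1/5 × (-165) + 1/10 × (-147) + 1/5 × 740 = 225 − 33 − 14.7 + 148 = 325.3

$325.30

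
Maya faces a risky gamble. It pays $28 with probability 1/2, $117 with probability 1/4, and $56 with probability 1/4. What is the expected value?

EV = 1/2 × 28 + 1/4 × 117 + 1/4 × 56 = 14 + 29.25 + 14 = 57.25

$57.25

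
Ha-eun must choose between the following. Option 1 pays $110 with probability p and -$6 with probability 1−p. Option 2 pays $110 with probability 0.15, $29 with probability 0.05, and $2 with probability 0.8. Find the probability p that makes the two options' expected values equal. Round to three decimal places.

p = 0.220

EV(Option 2) = 0.15 × 110 + 0.05 × 29 + 0.8 × 2 = 16.5 + 1.45 + 1.6 = 19.55
p·110 + (1−p)·(-6) = 19.55
116p − 6 = 19.55
p = (19.55 + 6) / 116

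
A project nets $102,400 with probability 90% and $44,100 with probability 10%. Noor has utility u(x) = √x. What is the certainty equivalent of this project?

$95,481

E[u] = 0.9·√102400 + 0.1·√44100 = 0.9·320 + 0.1·210 = 309
CE = (309)² = 95481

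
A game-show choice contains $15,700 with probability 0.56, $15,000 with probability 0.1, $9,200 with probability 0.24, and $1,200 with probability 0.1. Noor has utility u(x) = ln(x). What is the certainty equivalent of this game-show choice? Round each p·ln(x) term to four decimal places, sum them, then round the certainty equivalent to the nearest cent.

E[u] = 0.56·ln(15700) + 0.1·ln(15000) + 0.24·ln(9200) + 0.1·ln(1200) = 5.4104 + 0.9616 + 2.1905 + 0.7090 = 9.2715
CE = e^9.2715 ≈ 10630.69

$10,630.69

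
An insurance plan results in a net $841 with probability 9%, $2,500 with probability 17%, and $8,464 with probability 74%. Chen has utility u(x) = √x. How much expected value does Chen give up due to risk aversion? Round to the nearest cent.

$492.99

E[u] = 0.09·√841 + 0.17·√2500 + 0.74·√8464 = 0.09·29 + 0.17·50 + 0.74·92 = 79.19
CE = (79.19)² = 6271.0561
Risk premium = EV − CE = 6764.05 − 6271.0561 = 492.9939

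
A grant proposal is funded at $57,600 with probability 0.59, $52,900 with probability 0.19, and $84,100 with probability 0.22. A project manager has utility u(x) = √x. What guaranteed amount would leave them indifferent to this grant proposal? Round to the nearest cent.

$62,050.81

E[u] = 0.59·√57600 + 0.19·√52900 + 0.22·√84100 = 0.59·240 + 0.19·230 + 0.22·290 = 249.1
CE = (249.1)² = 62050.81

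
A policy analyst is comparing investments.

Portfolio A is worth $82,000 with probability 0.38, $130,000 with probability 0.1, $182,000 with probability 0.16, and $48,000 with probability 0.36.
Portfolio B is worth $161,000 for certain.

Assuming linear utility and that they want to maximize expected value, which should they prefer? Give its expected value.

Portfolio A = 0.38 × 82000 + 0.1 × 130000 + 0.16 × 182000 + 0.36 × 48000 = 31160 + 13000 + 29120 + 17280 = 90560
Portfolio B: 161000 (certain)

Portfolio B ($161,000)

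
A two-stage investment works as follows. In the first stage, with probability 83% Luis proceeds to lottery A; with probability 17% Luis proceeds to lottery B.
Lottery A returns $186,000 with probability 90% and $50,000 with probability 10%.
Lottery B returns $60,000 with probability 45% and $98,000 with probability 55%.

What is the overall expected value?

$156,845

EV(A) = 0.9 × 186000 + 0.1 × 50000 = 167400 + 5000 = 172400
EV(B) = 0.45 × 60000 + 0.55 × 98000 = 27000 + 53900 = 80900
Overall = 0.83 × 172400 + 0.17 × 80900 = 143092 + 13753 = 156845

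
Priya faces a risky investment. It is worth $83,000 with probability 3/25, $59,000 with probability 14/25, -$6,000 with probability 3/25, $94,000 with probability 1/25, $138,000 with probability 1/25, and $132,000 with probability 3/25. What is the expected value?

EV = 3/25 × 83000 + 14/25 × 59000 + 3/25 × (-6000) + 1/25 × 94000 + 1/25 × 138000 + 3/25 × 132000 = 9960 + 33040 − 720 + 3760 + 5520 + 15840 = 67400

$67,400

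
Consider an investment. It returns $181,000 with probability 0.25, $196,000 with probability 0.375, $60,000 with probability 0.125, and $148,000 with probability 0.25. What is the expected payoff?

$163,250

EV = 0.25 × 181000 + 0.375 × 196000 + 0.125 × 60000 + 0.25 × 148000 = 45250 + 73500 + 7500 + 37000 = 163250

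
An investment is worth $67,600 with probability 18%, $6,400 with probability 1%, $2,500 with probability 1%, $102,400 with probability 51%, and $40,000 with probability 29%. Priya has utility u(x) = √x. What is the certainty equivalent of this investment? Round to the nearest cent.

E[u] = 0.18·√67600 + 0.01·√6400 + 0.01·√2500 + 0.51·√102400 + 0.29·√40000 = 0.18·260 + 0.01·80 + 0.01·50 + 0.51·320 + 0.29·200 = 269.3
CE = (269.3)² = 72522.49

$72,522.49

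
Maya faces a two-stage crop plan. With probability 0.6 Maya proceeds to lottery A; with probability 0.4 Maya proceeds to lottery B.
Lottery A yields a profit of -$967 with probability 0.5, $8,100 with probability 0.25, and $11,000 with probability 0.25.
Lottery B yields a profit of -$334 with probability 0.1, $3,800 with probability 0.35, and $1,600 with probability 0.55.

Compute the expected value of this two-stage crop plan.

$3,445.54

EV(A) = 0.5 × (-967) + 0.25 × 8100 + 0.25 × 11000 = -483.5 + 2025 + 2750 = 4291.5
EV(B) = 0.1 × (-334) + 0.35 × 3800 + 0.55 × 1600 = -33.4 + 1330 + 880 = 2176.6
Overall = 0.6 × 4291.5 + 0.4 × 2176.6 = 2574.9 + 870.64 = 3445.54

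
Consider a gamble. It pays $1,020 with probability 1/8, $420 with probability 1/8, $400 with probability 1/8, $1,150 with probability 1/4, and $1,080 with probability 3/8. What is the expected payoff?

$922.50

EV = 1/8 × 1020 + 1/8 × 420 + 1/8 × 400 + 1/4 × 1150 + 3/8 × 1080 = 127.5 + 52.5 + 50 + 287.5 + 405 = 922.5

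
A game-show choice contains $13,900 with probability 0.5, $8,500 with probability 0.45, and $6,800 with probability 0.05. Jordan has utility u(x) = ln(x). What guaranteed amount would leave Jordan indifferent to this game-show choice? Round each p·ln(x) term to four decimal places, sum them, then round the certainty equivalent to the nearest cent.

E[u] = 0.5·ln(13900) + 0.45·ln(8500) + 0.05·ln(6800) = 4.7698 + 4.0715 + 0.4412 = 9.2825
CE = e^9.2825 ≈ 10748.27

$10,748.27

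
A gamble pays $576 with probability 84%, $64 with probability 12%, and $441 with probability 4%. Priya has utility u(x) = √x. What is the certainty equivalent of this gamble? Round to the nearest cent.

E[u] = 0.84·√576 + 0.12·√64 + 0.04·√441 = 0.84·24 + 0.12·8 + 0.04·21 = 21.96
CE = (21.96)² = 482.2416

$482.24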